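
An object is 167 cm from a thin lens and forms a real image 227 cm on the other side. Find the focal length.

Real image ⇒ d_i = +227 cm.
1/f = 1/d_o + 1/d_i = 1/(167) + 1/(227) = 0.01039, so f = 96.2 cm.
Since f is positive, the thin lens is converging.

f = 96.2 cm (converging)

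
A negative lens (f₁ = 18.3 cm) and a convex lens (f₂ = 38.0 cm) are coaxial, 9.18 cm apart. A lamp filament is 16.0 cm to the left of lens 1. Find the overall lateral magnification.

f₁ = −18.3 cm (diverging).
Lens 1: 1/d_i1 = 1/(-18.3) − 1/(16.0) = -0.1171, so d_i1 = -8.536 cm; m₁ = −d_i1/d_o1 = +0.5335.
d_o2 = 9.18 − (-8.536) = 17.72 cm.
Lens 2: 1/d_i2 = 1/(38.0) − 1/(17.72) = -0.03012, so d_i2 = -33.20 cm; m₂ = −d_i2/d_o2 = +1.874.
m = m₁·m₂ = (+0.5335)(+1.874) = +1.000.

m = +1.000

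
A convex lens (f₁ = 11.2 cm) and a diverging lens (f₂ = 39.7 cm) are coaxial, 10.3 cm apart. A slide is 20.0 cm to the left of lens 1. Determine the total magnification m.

Lens 1: 1/d_i1 = 1/(11.2) − 1/(20.0) = 0.03929, so d_i1 = 25.45 cm; m₁ = −d_i1/d_o1 = -1.272.
d_o2 = 10.3 − (25.45) = -15.15 cm (virtual object).
f₂ = −39.7 cm (diverging).
Lens 2: 1/d_i2 = 1/(-39.7) − 1/(-15.15) = 0.04082, so d_i2 = 24.50 cm; m₂ = −d_i2/d_o2 = +1.617.
m = m₁·m₂ = (-1.272)(+1.617) = -2.06.

m = -2.06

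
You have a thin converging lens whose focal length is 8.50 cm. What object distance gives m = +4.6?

m = −d_i/d_o ⇒ d_i = −m·d_o.
1/f = 1/d_o + 1/d_i = 1/d_o − 1/(m·d_o) = (1 − 1/m)/d_o, so d_o = f(1 − 1/m) = (8.500)(1 − 1/(+4.6)) = 6.65 cm.

6.65 cm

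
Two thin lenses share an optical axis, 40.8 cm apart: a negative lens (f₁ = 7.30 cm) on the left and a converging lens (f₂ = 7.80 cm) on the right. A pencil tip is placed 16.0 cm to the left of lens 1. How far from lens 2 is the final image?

Lens 1 is diverging, so f₁ = −7.30 cm.
Lens 1: 1/d_i1 = 1/f₁ − 1/d_o1 = 1/(-7.30) − 1/(16.0) = -0.1995, so d_i1 = -5.013 cm.
The intermediate image is 5.013 cm to the left of lens 1 (virtual), which is 40.8 − (-5.013) = 45.81 cm to the left of lens 2, so d_o2 = +45.81 cm.
Lens 2: 1/d_i2 = 1/f₂ − 1/d_o2 = 1/(7.80) − 1/(45.81) = 0.1064, so d_i2 = 9.40 cm.
The final image is real, 9.40 cm to the right of lens 2 (overall magnification ≈ -0.064).

9.40 cm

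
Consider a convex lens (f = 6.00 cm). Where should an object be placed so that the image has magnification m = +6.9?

m = −d_i/d_o ⇒ d_i = −m·d_o.
1/f = 1/d_o + 1/d_i = 1/d_o − 1/(m·d_o) = (1 − 1/m)/d_o, so d_o = f(1 − 1/m) = (6.000)(1 − 1/(+6.9)) = 5.13 cm.

5.13 cm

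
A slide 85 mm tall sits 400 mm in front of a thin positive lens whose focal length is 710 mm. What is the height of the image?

1/d_i = 1/f − 1/d_o = 1/(710.0) − 1/(400) = -0.001092, so d_i = -916.1 mm.
m = −d_i/d_o = +2.290.
|h_i| = |m|·h_o = 2.290 × 85 = 195 mm. The image is virtual, upright and enlarged, on the same side as the object.

195 mm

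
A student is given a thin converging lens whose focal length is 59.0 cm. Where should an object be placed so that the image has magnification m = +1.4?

m = −d_i/d_o ⇒ d_i = −m·d_o.
1/f = 1/d_o + 1/d_i = 1/d_o − 1/(m·d_o) = (1 − 1/m)/d_o, so d_o = f(1 − 1/m) = (59.00)(1 − 1/(+1.4)) = 16.9 cm.

16.9 cm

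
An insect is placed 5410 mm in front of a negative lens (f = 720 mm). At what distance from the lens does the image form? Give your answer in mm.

635 mm

For a negative lens, f = -720 mm.
Thin-lens equation: 1/d_i = 1/f − 1/d_o = 1/(-720.0) − 1/(5410) = -0.001389 − 0.0001848 = -0.001574, so d_i = -635 mm.
The image is virtual, upright and reduced, on the same side as the object.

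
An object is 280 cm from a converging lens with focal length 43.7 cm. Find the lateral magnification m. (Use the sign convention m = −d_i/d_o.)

1/d_i = 1/f − 1/d_o = 1/(43.70) − 1/(280) = 0.01931, so d_i = 51.78 cm.
m = −d_i/d_o = −(51.78)/(280) = -0.185.
The image is real, inverted and reduced, on the far side of the lens.

m = -0.185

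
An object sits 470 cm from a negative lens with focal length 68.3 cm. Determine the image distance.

For a negative lens, f = -68.3 cm.
Lens equation: 1/d_i = 1/f − 1/d_o = 1/(-68.30) − 1/(470) = -0.01464 − 0.002128 = -0.01677, so d_i = -59.6 cm.
The image is virtual, upright and reduced, on the same side as the object.

59.6 cm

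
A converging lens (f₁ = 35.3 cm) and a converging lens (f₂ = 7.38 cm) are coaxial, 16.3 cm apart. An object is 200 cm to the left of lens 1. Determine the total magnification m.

Lens 1: 1/d_i1 = 1/(35.3) − 1/(200) = 0.02333, so d_i1 = 42.87 cm; m₁ = −d_i1/d_o1 = -0.2143.
d_o2 = 16.3 − (42.87) = -26.57 cm (virtual object).
Lens 2: 1/d_i2 = 1/(7.38) − 1/(-26.57) = 0.1731, so d_i2 = 5.776 cm; m₂ = −d_i2/d_o2 = +0.2174.
m = m₁·m₂ = (-0.2143)(+0.2174) = -0.0466.

m = -0.0466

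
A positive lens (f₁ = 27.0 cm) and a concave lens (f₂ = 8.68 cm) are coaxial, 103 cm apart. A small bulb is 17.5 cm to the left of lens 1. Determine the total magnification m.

m = +0.153

Lens 1: 1/d_i1 = 1/(27.0) − 1/(17.5) = -0.02011, so d_i1 = -49.74 cm; m₁ = −d_i1/d_o1 = +2.842.
d_o2 = 103 − (-49.74) = 152.7 cm.
f₂ = −8.68 cm (diverging).
Lens 2: 1/d_i2 = 1/(-8.68) − 1/(152.7) = -0.1218, so d_i2 = -8.213 cm; m₂ = −d_i2/d_o2 = +0.05379.
m = m₁·m₂ = (+2.842)(+0.05379) = +0.153.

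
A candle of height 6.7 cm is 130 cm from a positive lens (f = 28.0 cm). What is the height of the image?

1/d_i = 1/f − 1/d_o = 1/(28.00) − 1/(130) = 0.02802, so d_i = 35.69 cm.
m = −d_i/d_o = -0.2745.
|h_i| = |m|·h_o = 0.2745 × 6.7 = 1.84 cm. The image is real, inverted and reduced, on the far side of the lens.

1.84 cm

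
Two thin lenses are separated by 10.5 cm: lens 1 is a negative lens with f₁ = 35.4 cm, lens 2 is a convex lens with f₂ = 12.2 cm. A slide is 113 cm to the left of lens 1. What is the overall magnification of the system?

m = -0.115

f₁ = −35.4 cm (diverging).
Lens 1: 1/d_i1 = 1/(-35.4) − 1/(113) = -0.03710, so d_i1 = -26.96 cm; m₁ = −d_i1/d_o1 = +0.2386.
d_o2 = 10.5 − (-26.96) = 37.46 cm.
Lens 2: 1/d_i2 = 1/(12.2) − 1/(37.46) = 0.05527, so d_i2 = 18.09 cm; m₂ = −d_i2/d_o2 = -0.4830.
m = m₁·m₂ = (+0.2386)(-0.4830) = -0.115.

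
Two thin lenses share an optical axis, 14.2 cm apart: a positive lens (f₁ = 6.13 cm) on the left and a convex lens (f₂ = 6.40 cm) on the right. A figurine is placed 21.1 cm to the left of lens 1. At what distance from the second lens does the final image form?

42.4 cm

Lens 1: 1/d_i1 = 1/f₁ − 1/d_o1 = 1/(6.13) − 1/(21.1) = 0.1157, so d_i1 = 8.640 cm.
The intermediate image is 8.640 cm to the right of lens 1, which is 14.2 − (8.640) = 5.560 cm to the left of lens 2, so d_o2 = +5.560 cm.
Lens 2: 1/d_i2 = 1/f₂ − 1/d_o2 = 1/(6.40) − 1/(5.560) = -0.02361, so d_i2 = -42.4 cm.
The final image is virtual, 42.4 cm to the left of lens 2 (overall magnification ≈ -3.1).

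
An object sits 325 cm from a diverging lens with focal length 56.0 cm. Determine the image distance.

For a diverging lens, f = -56.0 cm.
Lens equation: 1/s_i = 1/f − 1/s_o = 1/(-56.00) − 1/(325) = -0.01786 − 0.003077 = -0.02093, so s_i = -47.8 cm.
The image is virtual, upright and reduced, on the same side as the object.

47.8 cm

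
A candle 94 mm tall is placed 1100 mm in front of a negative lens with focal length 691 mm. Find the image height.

36.3 mm

For a negative lens, f = -691 mm.
1/d_i = 1/f − 1/d_o = 1/(-691.0) − 1/(1100) = -0.002356, so d_i = -424.4 mm.
m = −d_i/d_o = +0.3858.
|h_i| = |m|·h_o = 0.3858 × 94 = 36.3 mm. The image is virtual, upright and reduced, on the same side as the object.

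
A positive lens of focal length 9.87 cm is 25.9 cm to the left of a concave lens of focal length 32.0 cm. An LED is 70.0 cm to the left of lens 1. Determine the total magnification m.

Lens 1: 1/d_i1 = 1/(9.87) − 1/(70.0) = 0.08703, so d_i1 = 11.49 cm; m₁ = −d_i1/d_o1 = -0.1641.
d_o2 = 25.9 − (11.49) = 14.41 cm.
f₂ = −32.0 cm (diverging).
Lens 2: 1/d_i2 = 1/(-32.0) − 1/(14.41) = -0.1006, so d_i2 = -9.936 cm; m₂ = −d_i2/d_o2 = +0.6895.
m = m₁·m₂ = (-0.1641)(+0.6895) = -0.113.

m = -0.113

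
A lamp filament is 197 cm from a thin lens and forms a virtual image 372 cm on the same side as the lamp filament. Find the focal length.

Virtual image ⇒ d_i = −372 cm.
1/f = 1/d_o + 1/d_i = 1/(197) + 1/(-372) = 0.002388, so f = 419 cm.
Since f is positive, the thin lens is converging.

f = 419 cm (converging)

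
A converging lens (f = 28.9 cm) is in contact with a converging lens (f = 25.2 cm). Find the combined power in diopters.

P₁ = 1/f₁ = 1/(0.289 m) = +3.460 D; P₂ = 1/f₂ = 1/(0.252 m) = +3.968 D.
For thin lenses in contact, P = P₁ + P₂ = (+3.460) + (+3.968) = +7.43 D.

P = +7.43 D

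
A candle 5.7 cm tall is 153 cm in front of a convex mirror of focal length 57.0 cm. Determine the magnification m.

For a convex mirror, f = -57.0 cm.
1/d_i = 1/f − 1/d_o = 1/(-57.00) − 1/(153) = -0.02408, so d_i = -41.53 cm.
m = −d_i/d_o = −(-41.53)/(153) = +0.271.
The image is virtual, upright and reduced, behind the mirror.

m = +0.271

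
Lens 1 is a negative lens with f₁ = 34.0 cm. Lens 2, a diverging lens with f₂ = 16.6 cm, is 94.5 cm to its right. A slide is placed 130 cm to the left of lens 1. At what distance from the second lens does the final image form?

14.6 cm

Lens 1 is diverging, so f₁ = −34.0 cm.
Lens 1: 1/d_i1 = 1/f₁ − 1/d_o1 = 1/(-34.0) − 1/(130) = -0.03710, so d_i1 = -26.95 cm.
The intermediate image is 26.95 cm to the left of lens 1 (virtual), which is 94.5 − (-26.95) = 121.5 cm to the left of lens 2, so d_o2 = +121.5 cm.
Lens 2 is diverging, so f₂ = −16.6 cm.
Lens 2: 1/d_i2 = 1/f₂ − 1/d_o2 = 1/(-16.6) − 1/(121.5) = -0.06847, so d_i2 = -14.6 cm.
The final image is virtual, 14.6 cm to the left of lens 2 (overall magnification ≈ 0.025).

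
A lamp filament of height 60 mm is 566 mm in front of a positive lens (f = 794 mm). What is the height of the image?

1/d_i = 1/f − 1/d_o = 1/(794.0) − 1/(566) = -0.0005073, so d_i = -1971 mm.
m = −d_i/d_o = +3.482.
|h_i| = |m|·h_o = 3.482 × 60 = 209 mm. The image is virtual, upright and enlarged, on the same side as the object.

209 mm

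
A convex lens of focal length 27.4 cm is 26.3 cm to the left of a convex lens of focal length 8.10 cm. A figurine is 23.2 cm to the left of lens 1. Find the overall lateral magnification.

m = -0.312

Lens 1: 1/d_i1 = 1/(27.4) − 1/(23.2) = -0.006607, so d_i1 = -151.4 cm; m₁ = −d_i1/d_o1 = +6.526.
d_o2 = 26.3 − (-151.4) = 177.7 cm.
Lens 2: 1/d_i2 = 1/(8.10) − 1/(177.7) = 0.1178, so d_i2 = 8.487 cm; m₂ = −d_i2/d_o2 = -0.04776.
m = m₁·m₂ = (+6.526)(-0.04776) = -0.312.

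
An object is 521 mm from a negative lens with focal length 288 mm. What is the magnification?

m = +0.356

For a negative lens, f = -288 mm.
1/d_i = 1/f − 1/d_o = 1/(-288.0) − 1/(521) = -0.005392, so d_i = -185.5 mm.
m = −d_i/d_o = −(-185.5)/(521) = +0.356.
The image is virtual, upright and reduced, on the same side as the object.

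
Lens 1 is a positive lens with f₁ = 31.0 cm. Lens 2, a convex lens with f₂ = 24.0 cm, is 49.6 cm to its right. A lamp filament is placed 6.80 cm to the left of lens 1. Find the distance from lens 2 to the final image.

Lens 1: 1/d_i1 = 1/f₁ − 1/d_o1 = 1/(31.0) − 1/(6.80) = -0.1148, so d_i1 = -8.711 cm.
The intermediate image is 8.711 cm to the left of lens 1 (virtual), which is 49.6 − (-8.711) = 58.31 cm to the left of lens 2, so d_o2 = +58.31 cm.
Lens 2: 1/d_i2 = 1/f₂ − 1/d_o2 = 1/(24.0) − 1/(58.31) = 0.02452, so d_i2 = 40.8 cm.
The final image is real, 40.8 cm to the right of lens 2 (overall magnification ≈ -0.90).

40.8 cm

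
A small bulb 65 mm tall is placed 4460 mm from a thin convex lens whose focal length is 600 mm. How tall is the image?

10.1 mm

1/d_i = 1/f − 1/d_o = 1/(600.0) − 1/(4460) = 0.001442, so d_i = 693.3 mm.
m = −d_i/d_o = -0.1554.
|h_i| = |m|·h_o = 0.1554 × 65 = 10.1 mm. The image is real, inverted and reduced, on the far side of the lens.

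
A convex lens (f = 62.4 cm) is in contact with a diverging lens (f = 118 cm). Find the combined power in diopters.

P₁ = 1/f₁ = 1/(0.624 m) = +1.603 D; P₂ = 1/f₂ = 1/(-1.18 m) = -0.8475 D.
For thin lenses in contact, P = P₁ + P₂ = (+1.603) + (-0.8475) = +0.755 D.

P = +0.755 D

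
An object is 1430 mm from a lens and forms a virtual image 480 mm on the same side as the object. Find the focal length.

Virtual image ⇒ d_i = −480 mm.
1/f = 1/d_o + 1/d_i = 1/(1430) + 1/(-480) = -0.001384, so f = -723 mm.
Since f is negative, the lens is diverging.

f = -723 mm (diverging)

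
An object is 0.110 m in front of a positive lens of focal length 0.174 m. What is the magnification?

1/d_i = 1/f − 1/d_o = 1/(0.1740) − 1/(0.110) = -3.344, so d_i = -0.2991 m.
m = −d_i/d_o = −(-0.2991)/(0.110) = +2.72.
The image is virtual, upright and enlarged, on the same side as the object.

m = +2.72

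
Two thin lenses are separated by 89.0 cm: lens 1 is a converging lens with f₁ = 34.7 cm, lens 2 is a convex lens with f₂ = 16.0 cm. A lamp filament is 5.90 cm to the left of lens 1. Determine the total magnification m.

Lens 1: 1/d_i1 = 1/(34.7) − 1/(5.90) = -0.1407, so d_i1 = -7.109 cm; m₁ = −d_i1/d_o1 = +1.205.
d_o2 = 89.0 − (-7.109) = 96.11 cm.
Lens 2: 1/d_i2 = 1/(16.0) − 1/(96.11) = 0.05210, so d_i2 = 19.20 cm; m₂ = −d_i2/d_o2 = -0.1997.
m = m₁·m₂ = (+1.205)(-0.1997) = -0.241.

m = -0.241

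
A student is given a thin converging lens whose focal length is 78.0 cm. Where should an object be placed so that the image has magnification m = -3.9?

98.0 cm

m = −d_i/d_o ⇒ d_i = −m·d_o.
1/f = 1/d_o + 1/d_i = 1/d_o − 1/(m·d_o) = (1 − 1/m)/d_o, so d_o = f(1 − 1/m) = (78.00)(1 − 1/(-3.9)) = 98.0 cm.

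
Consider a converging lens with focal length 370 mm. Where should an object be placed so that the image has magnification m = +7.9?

m = −d_i/d_o ⇒ d_i = −m·d_o.
1/f = 1/d_o + 1/d_i = 1/d_o − 1/(m·d_o) = (1 − 1/m)/d_o, so d_o = f(1 − 1/m) = (370.0)(1 − 1/(+7.9)) = 323 mm.

323 mm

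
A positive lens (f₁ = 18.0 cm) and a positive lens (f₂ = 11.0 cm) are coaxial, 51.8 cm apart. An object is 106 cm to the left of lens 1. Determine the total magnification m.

m = +0.118

Lens 1: 1/d_i1 = 1/(18.0) − 1/(106) = 0.04612, so d_i1 = 21.68 cm; m₁ = −d_i1/d_o1 = -0.2045.
d_o2 = 51.8 − (21.68) = 30.12 cm.
Lens 2: 1/d_i2 = 1/(11.0) − 1/(30.12) = 0.05771, so d_i2 = 17.33 cm; m₂ = −d_i2/d_o2 = -0.5753.
m = m₁·m₂ = (-0.2045)(-0.5753) = +0.118.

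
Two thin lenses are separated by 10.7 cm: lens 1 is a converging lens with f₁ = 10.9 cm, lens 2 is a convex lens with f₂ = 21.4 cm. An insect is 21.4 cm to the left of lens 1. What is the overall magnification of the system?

Lens 1: 1/d_i1 = 1/(10.9) − 1/(21.4) = 0.04501, so d_i1 = 22.22 cm; m₁ = −d_i1/d_o1 = -1.038.
d_o2 = 10.7 − (22.22) = -11.52 cm (virtual object).
Lens 2: 1/d_i2 = 1/(21.4) − 1/(-11.52) = 0.1335, so d_i2 = 7.489 cm; m₂ = −d_i2/d_o2 = +0.6501.
m = m₁·m₂ = (-1.038)(+0.6501) = -0.675.

m = -0.675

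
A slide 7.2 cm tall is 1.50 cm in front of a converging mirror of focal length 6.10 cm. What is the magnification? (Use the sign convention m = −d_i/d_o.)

m = +1.33

1/d_i = 1/f − 1/d_o = 1/(6.100) − 1/(1.50) = -0.5027, so d_i = -1.989 cm.
m = −d_i/d_o = −(-1.989)/(1.50) = +1.33.
The image is virtual, upright and enlarged, behind the mirror.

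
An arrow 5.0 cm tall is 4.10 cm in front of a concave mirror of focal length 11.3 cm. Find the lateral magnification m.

m = +1.57

1/d_i = 1/f − 1/d_o = 1/(11.30) − 1/(4.10) = -0.1554, so d_i = -6.435 cm.
m = −d_i/d_o = −(-6.435)/(4.10) = +1.57.
The image is virtual, upright and enlarged, behind the mirror.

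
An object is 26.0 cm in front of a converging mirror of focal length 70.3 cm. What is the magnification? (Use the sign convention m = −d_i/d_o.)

1/d_i = 1/f − 1/d_o = 1/(70.30) − 1/(26.0) = -0.02424, so d_i = -41.26 cm.
m = −d_i/d_o = −(-41.26)/(26.0) = +1.59.
The image is virtual, upright and enlarged, behind the mirror.

m = +1.59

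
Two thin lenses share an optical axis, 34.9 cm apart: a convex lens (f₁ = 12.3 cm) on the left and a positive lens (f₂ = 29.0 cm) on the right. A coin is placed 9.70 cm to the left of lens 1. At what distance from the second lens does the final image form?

45.2 cm

Lens 1: 1/d_i1 = 1/f₁ − 1/d_o1 = 1/(12.3) − 1/(9.70) = -0.02179, so d_i1 = -45.89 cm.
The intermediate image is 45.89 cm to the left of lens 1 (virtual), which is 34.9 − (-45.89) = 80.79 cm to the left of lens 2, so d_o2 = +80.79 cm.
Lens 2: 1/d_i2 = 1/f₂ − 1/d_o2 = 1/(29.0) − 1/(80.79) = 0.02210, so d_i2 = 45.2 cm.
The final image is real, 45.2 cm to the right of lens 2 (overall magnification ≈ -2.6).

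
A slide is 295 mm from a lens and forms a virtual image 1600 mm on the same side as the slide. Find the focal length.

Virtual image ⇒ d_i = −1600 mm.
1/f = 1/d_o + 1/d_i = 1/(295) + 1/(-1600) = 0.002765, so f = 362 mm.
Since f is positive, the lens is converging.

f = 362 mm (converging)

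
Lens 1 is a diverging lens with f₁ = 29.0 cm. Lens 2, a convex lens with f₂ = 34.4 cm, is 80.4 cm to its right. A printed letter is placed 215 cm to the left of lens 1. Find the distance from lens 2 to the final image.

Lens 1 is diverging, so f₁ = −29.0 cm.
Lens 1: 1/d_i1 = 1/f₁ − 1/d_o1 = 1/(-29.0) − 1/(215) = -0.03913, so d_i1 = -25.55 cm.
The intermediate image is 25.55 cm to the left of lens 1 (virtual), which is 80.4 − (-25.55) = 106.0 cm to the left of lens 2, so d_o2 = +106.0 cm.
Lens 2: 1/d_i2 = 1/f₂ − 1/d_o2 = 1/(34.4) − 1/(106.0) = 0.01964, so d_i2 = 50.9 cm.
The final image is real, 50.9 cm to the right of lens 2 (overall magnification ≈ -0.057).

50.9 cm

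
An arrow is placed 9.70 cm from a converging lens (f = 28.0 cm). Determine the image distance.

14.8 cm

Lens equation: 1/q = 1/f − 1/p = 1/(28.00) − 1/(9.70) = 0.03571 − 0.1031 = -0.06738, so q = -14.8 cm.
The image is virtual, upright and enlarged, on the same side as the object.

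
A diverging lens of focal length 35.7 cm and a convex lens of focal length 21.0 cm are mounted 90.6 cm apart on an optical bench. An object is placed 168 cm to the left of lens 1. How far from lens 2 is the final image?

25.5 cm

Lens 1 is diverging, so f₁ = −35.7 cm.
Lens 1: 1/d_i1 = 1/f₁ − 1/d_o1 = 1/(-35.7) − 1/(168) = -0.03396, so d_i1 = -29.44 cm.
The intermediate image is 29.44 cm to the left of lens 1 (virtual), which is 90.6 − (-29.44) = 120.0 cm to the left of lens 2, so d_o2 = +120.0 cm.
Lens 2: 1/d_i2 = 1/f₂ − 1/d_o2 = 1/(21.0) − 1/(120.0) = 0.03929, so d_i2 = 25.5 cm.
The final image is real, 25.5 cm to the right of lens 2 (overall magnification ≈ -0.037).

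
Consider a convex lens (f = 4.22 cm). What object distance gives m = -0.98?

8.53 cm

m = −d_i/d_o ⇒ d_i = −m·d_o.
1/f = 1/d_o + 1/d_i = 1/d_o − 1/(m·d_o) = (1 − 1/m)/d_o, so d_o = f(1 − 1/m) = (4.220)(1 − 1/(-0.98)) = 8.53 cm.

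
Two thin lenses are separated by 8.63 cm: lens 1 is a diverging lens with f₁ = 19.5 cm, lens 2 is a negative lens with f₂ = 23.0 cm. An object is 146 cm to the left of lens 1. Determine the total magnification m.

m = +0.0555

f₁ = −19.5 cm (diverging).
Lens 1: 1/d_i1 = 1/(-19.5) − 1/(146) = -0.05813, so d_i1 = -17.20 cm; m₁ = −d_i1/d_o1 = +0.1178.
d_o2 = 8.63 − (-17.20) = 25.83 cm.
f₂ = −23.0 cm (diverging).
Lens 2: 1/d_i2 = 1/(-23.0) − 1/(25.83) = -0.08219, so d_i2 = -12.17 cm; m₂ = −d_i2/d_o2 = +0.4710.
m = m₁·m₂ = (+0.1178)(+0.4710) = +0.0555.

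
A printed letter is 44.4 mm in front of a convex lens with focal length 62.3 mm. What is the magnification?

m = +3.48

1/d_i = 1/f − 1/d_o = 1/(62.30) − 1/(44.4) = -0.006471, so d_i = -154.5 mm.
m = −d_i/d_o = −(-154.5)/(44.4) = +3.48.
The image is virtual, upright and enlarged, on the same side as the object.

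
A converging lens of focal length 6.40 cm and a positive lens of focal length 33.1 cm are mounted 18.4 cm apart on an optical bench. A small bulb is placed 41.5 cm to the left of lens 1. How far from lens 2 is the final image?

Lens 1: 1/d_i1 = 1/f₁ − 1/d_o1 = 1/(6.40) − 1/(41.5) = 0.1322, so d_i1 = 7.567 cm.
The intermediate image is 7.567 cm to the right of lens 1, which is 18.4 − (7.567) = 10.83 cm to the left of lens 2, so d_o2 = +10.83 cm.
Lens 2: 1/d_i2 = 1/f₂ − 1/d_o2 = 1/(33.1) − 1/(10.83) = -0.06212, so d_i2 = -16.1 cm.
The final image is virtual, 16.1 cm to the left of lens 2 (overall magnification ≈ -0.27).

16.1 cm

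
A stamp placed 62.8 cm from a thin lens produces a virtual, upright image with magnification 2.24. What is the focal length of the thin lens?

f = 113 cm (converging)

m = −d_i/d_o ⇒ d_i = −m·d_o = −(+2.24)·(62.8) = -140.7 cm.
1/f = 1/d_o + 1/d_i = 1/(62.8) + 1/(-140.7) = 0.008816, so f = 113 cm.
Since f is positive, the thin lens is converging.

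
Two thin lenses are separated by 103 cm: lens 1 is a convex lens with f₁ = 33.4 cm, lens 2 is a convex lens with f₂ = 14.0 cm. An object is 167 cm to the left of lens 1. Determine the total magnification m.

Lens 1: 1/d_i1 = 1/(33.4) − 1/(167) = 0.02395, so d_i1 = 41.75 cm; m₁ = −d_i1/d_o1 = -0.2500.
d_o2 = 103 − (41.75) = 61.25 cm.
Lens 2: 1/d_i2 = 1/(14.0) − 1/(61.25) = 0.05510, so d_i2 = 18.15 cm; m₂ = −d_i2/d_o2 = -0.2963.
m = m₁·m₂ = (-0.2500)(-0.2963) = +0.0741.

m = +0.0741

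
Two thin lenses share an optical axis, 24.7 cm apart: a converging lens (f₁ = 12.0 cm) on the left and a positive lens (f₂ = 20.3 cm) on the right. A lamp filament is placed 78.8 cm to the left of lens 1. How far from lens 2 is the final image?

Lens 1: 1/d_i1 = 1/f₁ − 1/d_o1 = 1/(12.0) − 1/(78.8) = 0.07064, so d_i1 = 14.16 cm.
The intermediate image is 14.16 cm to the right of lens 1, which is 24.7 − (14.16) = 10.54 cm to the left of lens 2, so d_o2 = +10.54 cm.
Lens 2: 1/d_i2 = 1/f₂ − 1/d_o2 = 1/(20.3) − 1/(10.54) = -0.04562, so d_i2 = -21.9 cm.
The final image is virtual, 21.9 cm to the left of lens 2 (overall magnification ≈ -0.37).

21.9 cm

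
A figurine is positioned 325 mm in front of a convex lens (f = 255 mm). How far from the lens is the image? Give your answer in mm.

Lens equation: 1/v = 1/f − 1/u = 1/(255.0) − 1/(325) = 0.003922 − 0.003077 = 0.0008446, so v = 1180 mm.
The image is real, inverted and enlarged, on the far side of the lens.

1180 mm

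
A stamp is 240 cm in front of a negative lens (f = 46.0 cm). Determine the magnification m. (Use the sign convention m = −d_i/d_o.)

m = +0.161

For a negative lens, f = -46.0 cm.
1/d_i = 1/f − 1/d_o = 1/(-46.00) − 1/(240) = -0.02591, so d_i = -38.60 cm.
m = −d_i/d_o = −(-38.60)/(240) = +0.161.
The image is virtual, upright and reduced, on the same side as the object.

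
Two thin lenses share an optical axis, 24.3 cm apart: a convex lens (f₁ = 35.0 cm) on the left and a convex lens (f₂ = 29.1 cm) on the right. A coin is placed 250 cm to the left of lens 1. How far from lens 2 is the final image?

Lens 1: 1/d_i1 = 1/f₁ − 1/d_o1 = 1/(35.0) − 1/(250) = 0.02457, so d_i1 = 40.70 cm.
The intermediate image is 40.70 cm to the right of lens 1, which lies 16.40 cm to the right of lens 2 — a virtual object — so d_o2 = −16.40 cm.
Lens 2: 1/d_i2 = 1/f₂ − 1/d_o2 = 1/(29.1) − 1/(-16.40) = 0.09534, so d_i2 = 10.5 cm.
The final image is real, 10.5 cm to the right of lens 2 (overall magnification ≈ -0.10).

10.5 cm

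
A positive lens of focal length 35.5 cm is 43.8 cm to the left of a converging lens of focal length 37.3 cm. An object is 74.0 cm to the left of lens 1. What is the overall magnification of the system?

Lens 1: 1/d_i1 = 1/(35.5) − 1/(74.0) = 0.01466, so d_i1 = 68.23 cm; m₁ = −d_i1/d_o1 = -0.9220.
d_o2 = 43.8 − (68.23) = -24.43 cm (virtual object).
Lens 2: 1/d_i2 = 1/(37.3) − 1/(-24.43) = 0.06774, so d_i2 = 14.76 cm; m₂ = −d_i2/d_o2 = +0.6042.
m = m₁·m₂ = (-0.9220)(+0.6042) = -0.557.

m = -0.557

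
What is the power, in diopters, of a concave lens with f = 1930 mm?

For a concave lens, f = −1930 mm.
f = -193 cm = -1.93 m.
P = 1/f = 1/(-1.93 m) = -0.518 D.

P = -0.518 D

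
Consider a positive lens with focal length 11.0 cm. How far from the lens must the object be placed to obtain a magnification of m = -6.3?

m = −d_i/d_o ⇒ d_i = −m·d_o.
1/f = 1/d_o + 1/d_i = 1/d_o − 1/(m·d_o) = (1 − 1/m)/d_o, so d_o = f(1 − 1/m) = (11.00)(1 − 1/(-6.3)) = 12.7 cm.

12.7 cm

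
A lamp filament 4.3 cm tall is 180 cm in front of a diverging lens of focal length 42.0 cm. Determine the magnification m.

For a diverging lens, f = -42.0 cm.
1/d_i = 1/f − 1/d_o = 1/(-42.00) − 1/(180) = -0.02937, so d_i = -34.05 cm.
m = −d_i/d_o = −(-34.05)/(180) = +0.189.
The image is virtual, upright and reduced, on the same side as the object.

m = +0.189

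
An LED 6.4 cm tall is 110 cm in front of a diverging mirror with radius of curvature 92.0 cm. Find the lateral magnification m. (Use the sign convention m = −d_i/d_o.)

f = R/2 = 92.0/2 = 46.00 cm; for a diverging mirror, f = -46.00 cm.
1/d_i = 1/f − 1/d_o = 1/(-46.00) − 1/(110) = -0.03083, so d_i = -32.44 cm.
m = −d_i/d_o = −(-32.44)/(110) = +0.295.
The image is virtual, upright and reduced, behind the mirror.

m = +0.295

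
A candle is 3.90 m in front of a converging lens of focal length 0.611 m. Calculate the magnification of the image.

1/d_i = 1/f − 1/d_o = 1/(0.6110) − 1/(3.90) = 1.380, so d_i = 0.7245 m.
m = −d_i/d_o = −(0.7245)/(3.90) = -0.186.
The image is real, inverted and reduced, on the far side of the lens.

m = -0.186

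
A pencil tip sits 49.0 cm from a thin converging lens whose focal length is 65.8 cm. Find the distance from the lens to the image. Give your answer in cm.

192 cm

Lens equation: 1/v = 1/f − 1/u = 1/(65.80) − 1/(49.0) = 0.01520 − 0.02041 = -0.005211, so v = -192 cm.
The image is virtual, upright and enlarged, on the same side as the object.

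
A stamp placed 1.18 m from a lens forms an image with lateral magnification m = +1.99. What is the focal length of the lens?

m = −d_i/d_o ⇒ d_i = −m·d_o = −(+1.99)·(1.18) = -2.348 m.
1/f = 1/d_o + 1/d_i = 1/(1.18) + 1/(-2.348) = 0.4216, so f = 2.37 m.
Since f is positive, the lens is converging.

f = 2.37 m (converging)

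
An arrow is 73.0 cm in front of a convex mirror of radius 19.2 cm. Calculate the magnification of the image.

m = +0.116

f = R/2 = 19.2/2 = 9.600 cm; for a convex mirror, f = -9.600 cm.
1/d_i = 1/f − 1/d_o = 1/(-9.600) − 1/(73.0) = -0.1179, so d_i = -8.484 cm.
m = −d_i/d_o = −(-8.484)/(73.0) = +0.116.
The image is virtual, upright and reduced, behind the mirror.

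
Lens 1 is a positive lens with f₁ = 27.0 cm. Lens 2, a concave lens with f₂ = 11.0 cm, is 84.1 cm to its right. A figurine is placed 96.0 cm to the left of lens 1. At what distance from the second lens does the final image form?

8.90 cm

Lens 1: 1/d_i1 = 1/f₁ − 1/d_o1 = 1/(27.0) − 1/(96.0) = 0.02662, so d_i1 = 37.57 cm.
The intermediate image is 37.57 cm to the right of lens 1, which is 84.1 − (37.57) = 46.53 cm to the left of lens 2, so d_o2 = +46.53 cm.
Lens 2 is diverging, so f₂ = −11.0 cm.
Lens 2: 1/d_i2 = 1/f₂ − 1/d_o2 = 1/(-11.0) − 1/(46.53) = -0.1124, so d_i2 = -8.90 cm.
The final image is virtual, 8.90 cm to the left of lens 2 (overall magnification ≈ -0.075).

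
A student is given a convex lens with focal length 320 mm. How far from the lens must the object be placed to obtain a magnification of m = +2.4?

187 mm

m = −d_i/d_o ⇒ d_i = −m·d_o.
1/f = 1/d_o + 1/d_i = 1/d_o − 1/(m·d_o) = (1 − 1/m)/d_o, so d_o = f(1 − 1/m) = (320.0)(1 − 1/(+2.4)) = 187 mm.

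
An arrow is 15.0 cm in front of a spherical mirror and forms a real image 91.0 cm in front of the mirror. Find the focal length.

f = 12.9 cm (concave)

Real image ⇒ d_i = +91.0 cm.
1/f = 1/d_o + 1/d_i = 1/(15.0) + 1/(91.0) = 0.07766, so f = 12.9 cm.
Since f is positive, the spherical mirror is concave.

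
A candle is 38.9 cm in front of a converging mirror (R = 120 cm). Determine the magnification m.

f = R/2 = 120/2 = 60.00 cm.
1/d_i = 1/f − 1/d_o = 1/(60.00) − 1/(38.9) = -0.009040, so d_i = -110.6 cm.
m = −d_i/d_o = −(-110.6)/(38.9) = +2.84.
The image is virtual, upright and enlarged, behind the mirror.

m = +2.84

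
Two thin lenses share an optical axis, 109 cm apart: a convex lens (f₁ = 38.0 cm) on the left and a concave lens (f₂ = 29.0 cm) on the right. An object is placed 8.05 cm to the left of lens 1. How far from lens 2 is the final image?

Lens 1: 1/d_i1 = 1/f₁ − 1/d_o1 = 1/(38.0) − 1/(8.05) = -0.09791, so d_i1 = -10.21 cm.
The intermediate image is 10.21 cm to the left of lens 1 (virtual), which is 109 − (-10.21) = 119.2 cm to the left of lens 2, so d_o2 = +119.2 cm.
Lens 2 is diverging, so f₂ = −29.0 cm.
Lens 2: 1/d_i2 = 1/f₂ − 1/d_o2 = 1/(-29.0) − 1/(119.2) = -0.04287, so d_i2 = -23.3 cm.
The final image is virtual, 23.3 cm to the left of lens 2 (overall magnification ≈ 0.25).

23.3 cm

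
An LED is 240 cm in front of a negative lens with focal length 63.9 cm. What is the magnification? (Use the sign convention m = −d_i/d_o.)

m = +0.210

For a negative lens, f = -63.9 cm.
1/d_i = 1/f − 1/d_o = 1/(-63.90) − 1/(240) = -0.01982, so d_i = -50.46 cm.
m = −d_i/d_o = −(-50.46)/(240) = +0.210.
The image is virtual, upright and reduced, on the same side as the object.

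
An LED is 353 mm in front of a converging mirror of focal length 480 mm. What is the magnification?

m = +3.78

1/d_i = 1/f − 1/d_o = 1/(480.0) − 1/(353) = -0.0007495, so d_i = -1334 mm.
m = −d_i/d_o = −(-1334)/(353) = +3.78.
The image is virtual, upright and enlarged, behind the mirror.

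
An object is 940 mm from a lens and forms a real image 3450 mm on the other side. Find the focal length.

Real image ⇒ d_i = +3450 mm.
1/f = 1/d_o + 1/d_i = 1/(940) + 1/(3450) = 0.001354, so f = 739 mm.
Since f is positive, the lens is converging.

f = 739 mm (converging)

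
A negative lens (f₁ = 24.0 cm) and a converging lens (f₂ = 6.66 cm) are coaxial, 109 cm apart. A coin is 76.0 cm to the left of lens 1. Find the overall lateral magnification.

f₁ = −24.0 cm (diverging).
Lens 1: 1/d_i1 = 1/(-24.0) − 1/(76.0) = -0.05482, so d_i1 = -18.24 cm; m₁ = −d_i1/d_o1 = +0.2400.
d_o2 = 109 − (-18.24) = 127.2 cm.
Lens 2: 1/d_i2 = 1/(6.66) − 1/(127.2) = 0.1423, so d_i2 = 7.028 cm; m₂ = −d_i2/d_o2 = -0.05525.
m = m₁·m₂ = (+0.2400)(-0.05525) = -0.0133.

m = -0.0133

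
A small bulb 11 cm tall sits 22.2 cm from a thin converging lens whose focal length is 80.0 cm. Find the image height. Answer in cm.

1/d_i = 1/f − 1/d_o = 1/(80.00) − 1/(22.2) = -0.03255, so d_i = -30.73 cm.
m = −d_i/d_o = +1.384.
|h_i| = |m|·h_o = 1.384 × 11 = 15.2 cm. The image is virtual, upright and enlarged, on the same side as the object.

15.2 cm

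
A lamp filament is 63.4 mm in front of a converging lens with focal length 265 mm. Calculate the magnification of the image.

1/d_i = 1/f − 1/d_o = 1/(265.0) − 1/(63.4) = -0.01200, so d_i = -83.34 mm.
m = −d_i/d_o = −(-83.34)/(63.4) = +1.31.
The image is virtual, upright and enlarged, on the same side as the object.

m = +1.31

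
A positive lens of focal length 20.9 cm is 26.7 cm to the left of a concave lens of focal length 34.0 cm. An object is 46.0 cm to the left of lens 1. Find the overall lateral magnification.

m = -1.26

Lens 1: 1/d_i1 = 1/(20.9) − 1/(46.0) = 0.02611, so d_i1 = 38.30 cm; m₁ = −d_i1/d_o1 = -0.8326.
d_o2 = 26.7 − (38.30) = -11.60 cm (virtual object).
f₂ = −34.0 cm (diverging).
Lens 2: 1/d_i2 = 1/(-34.0) − 1/(-11.60) = 0.05680, so d_i2 = 17.61 cm; m₂ = −d_i2/d_o2 = +1.518.
m = m₁·m₂ = (-0.8326)(+1.518) = -1.26.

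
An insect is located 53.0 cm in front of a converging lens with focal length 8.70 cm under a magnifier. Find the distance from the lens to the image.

10.4 cm

Lens equation: 1/s_i = 1/f − 1/s_o = 1/(8.700) − 1/(53.0) = 0.1149 − 0.01887 = 0.09607, so s_i = 10.4 cm.
The image is real, inverted and reduced, on the far side of the lens.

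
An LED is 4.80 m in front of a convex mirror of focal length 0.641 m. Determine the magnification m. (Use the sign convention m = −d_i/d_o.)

For a convex mirror, f = -0.641 m.
1/d_i = 1/f − 1/d_o = 1/(-0.6410) − 1/(4.80) = -1.768, so d_i = -0.5655 m.
m = −d_i/d_o = −(-0.5655)/(4.80) = +0.118.
The image is virtual, upright and reduced, behind the mirror.

m = +0.118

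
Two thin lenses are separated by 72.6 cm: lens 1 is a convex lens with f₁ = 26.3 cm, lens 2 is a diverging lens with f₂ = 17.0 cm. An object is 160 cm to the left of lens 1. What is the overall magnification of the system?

Lens 1: 1/d_i1 = 1/(26.3) − 1/(160) = 0.03177, so d_i1 = 31.47 cm; m₁ = −d_i1/d_o1 = -0.1967.
d_o2 = 72.6 − (31.47) = 41.13 cm.
f₂ = −17.0 cm (diverging).
Lens 2: 1/d_i2 = 1/(-17.0) − 1/(41.13) = -0.08314, so d_i2 = -12.03 cm; m₂ = −d_i2/d_o2 = +0.2924.
m = m₁·m₂ = (-0.1967)(+0.2924) = -0.0575.

m = -0.0575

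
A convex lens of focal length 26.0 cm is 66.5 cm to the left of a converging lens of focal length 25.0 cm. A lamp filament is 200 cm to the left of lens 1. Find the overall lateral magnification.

m = +0.322

Lens 1: 1/d_i1 = 1/(26.0) − 1/(200) = 0.03346, so d_i1 = 29.89 cm; m₁ = −d_i1/d_o1 = -0.1494.
d_o2 = 66.5 − (29.89) = 36.61 cm.
Lens 2: 1/d_i2 = 1/(25.0) − 1/(36.61) = 0.01269, so d_i2 = 78.83 cm; m₂ = −d_i2/d_o2 = -2.153.
m = m₁·m₂ = (-0.1494)(-2.153) = +0.322.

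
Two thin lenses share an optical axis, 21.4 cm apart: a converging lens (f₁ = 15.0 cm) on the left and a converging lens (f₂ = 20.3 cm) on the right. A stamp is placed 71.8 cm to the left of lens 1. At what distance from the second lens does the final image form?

Lens 1: 1/d_i1 = 1/f₁ − 1/d_o1 = 1/(15.0) − 1/(71.8) = 0.05274, so d_i1 = 18.96 cm.
The intermediate image is 18.96 cm to the right of lens 1, which is 21.4 − (18.96) = 2.440 cm to the left of lens 2, so d_o2 = +2.440 cm.
Lens 2: 1/d_i2 = 1/f₂ − 1/d_o2 = 1/(20.3) − 1/(2.440) = -0.3606, so d_i2 = -2.77 cm.
The final image is virtual, 2.77 cm to the left of lens 2 (overall magnification ≈ -0.30).

2.77 cm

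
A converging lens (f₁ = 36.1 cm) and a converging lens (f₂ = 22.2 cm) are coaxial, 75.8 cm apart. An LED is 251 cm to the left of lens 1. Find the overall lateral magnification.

m = +0.326

Lens 1: 1/d_i1 = 1/(36.1) − 1/(251) = 0.02372, so d_i1 = 42.16 cm; m₁ = −d_i1/d_o1 = -0.1680.
d_o2 = 75.8 − (42.16) = 33.64 cm.
Lens 2: 1/d_i2 = 1/(22.2) − 1/(33.64) = 0.01532, so d_i2 = 65.28 cm; m₂ = −d_i2/d_o2 = -1.941.
m = m₁·m₂ = (-0.1680)(-1.941) = +0.326.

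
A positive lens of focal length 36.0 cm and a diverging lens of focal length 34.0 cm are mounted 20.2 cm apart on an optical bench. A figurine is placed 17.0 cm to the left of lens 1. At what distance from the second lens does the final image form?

Lens 1: 1/d_i1 = 1/f₁ − 1/d_o1 = 1/(36.0) − 1/(17.0) = -0.03105, so d_i1 = -32.21 cm.
The intermediate image is 32.21 cm to the left of lens 1 (virtual), which is 20.2 − (-32.21) = 52.41 cm to the left of lens 2, so d_o2 = +52.41 cm.
Lens 2 is diverging, so f₂ = −34.0 cm.
Lens 2: 1/d_i2 = 1/f₂ − 1/d_o2 = 1/(-34.0) − 1/(52.41) = -0.04849, so d_i2 = -20.6 cm.
The final image is virtual, 20.6 cm to the left of lens 2 (overall magnification ≈ 0.75).

20.6 cm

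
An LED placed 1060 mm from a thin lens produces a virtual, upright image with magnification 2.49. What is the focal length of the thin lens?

f = 1770 mm (converging)

m = −d_i/d_o ⇒ d_i = −m·d_o = −(+2.49)·(1060) = -2639 mm.
1/f = 1/d_o + 1/d_i = 1/(1060) + 1/(-2639) = 0.0005645, so f = 1770 mm.
Since f is positive, the thin lens is converging.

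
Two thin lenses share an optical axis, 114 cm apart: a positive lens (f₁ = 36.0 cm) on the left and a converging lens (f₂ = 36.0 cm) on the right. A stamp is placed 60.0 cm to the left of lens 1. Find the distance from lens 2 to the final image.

72.0 cm

Lens 1: 1/d_i1 = 1/f₁ − 1/d_o1 = 1/(36.0) − 1/(60.0) = 0.01111, so d_i1 = 90.00 cm.
The intermediate image is 90.00 cm to the right of lens 1, which is 114 − (90.00) = 24.00 cm to the left of lens 2, so d_o2 = +24.00 cm.
Lens 2: 1/d_i2 = 1/f₂ − 1/d_o2 = 1/(36.0) − 1/(24.00) = -0.01389, so d_i2 = -72.0 cm.
The final image is virtual, 72.0 cm to the left of lens 2 (overall magnification ≈ -4.5).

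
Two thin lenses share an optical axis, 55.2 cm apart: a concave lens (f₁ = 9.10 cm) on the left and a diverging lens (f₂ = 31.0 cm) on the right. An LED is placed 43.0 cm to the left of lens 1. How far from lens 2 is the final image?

Lens 1 is diverging, so f₁ = −9.10 cm.
Lens 1: 1/d_i1 = 1/f₁ − 1/d_o1 = 1/(-9.10) − 1/(43.0) = -0.1331, so d_i1 = -7.511 cm.
The intermediate image is 7.511 cm to the left of lens 1 (virtual), which is 55.2 − (-7.511) = 62.71 cm to the left of lens 2, so d_o2 = +62.71 cm.
Lens 2 is diverging, so f₂ = −31.0 cm.
Lens 2: 1/d_i2 = 1/f₂ − 1/d_o2 = 1/(-31.0) − 1/(62.71) = -0.04820, so d_i2 = -20.7 cm.
The final image is virtual, 20.7 cm to the left of lens 2 (overall magnification ≈ 0.058).

20.7 cm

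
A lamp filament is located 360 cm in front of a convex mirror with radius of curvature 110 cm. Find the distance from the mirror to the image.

f = R/2 = 110/2 = 55.00 cm; for a convex mirror, f = -55.00 cm.
Mirror equation: 1/q = 1/f − 1/p = 1/(-55.00) − 1/(360) = -0.01818 − 0.002778 = -0.02096, so q = -47.7 cm.
The image is virtual, upright and reduced, behind the mirror.

47.7 cm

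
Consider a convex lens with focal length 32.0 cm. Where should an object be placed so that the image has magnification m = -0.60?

85.3 cm

m = −d_i/d_o ⇒ d_i = −m·d_o.
1/f = 1/d_o + 1/d_i = 1/d_o − 1/(m·d_o) = (1 − 1/m)/d_o, so d_o = f(1 − 1/m) = (32.00)(1 − 1/(-0.60)) = 85.3 cm.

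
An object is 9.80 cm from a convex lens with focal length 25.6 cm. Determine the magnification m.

1/d_i = 1/f − 1/d_o = 1/(25.60) − 1/(9.80) = -0.06298, so d_i = -15.88 cm.
m = −d_i/d_o = −(-15.88)/(9.80) = +1.62.
The image is virtual, upright and enlarged, on the same side as the object.

m = +1.62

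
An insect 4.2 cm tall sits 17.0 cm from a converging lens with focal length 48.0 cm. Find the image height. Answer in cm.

1/d_i = 1/f − 1/d_o = 1/(48.00) − 1/(17.0) = -0.03799, so d_i = -26.32 cm.
m = −d_i/d_o = +1.548.
|h_i| = |m|·h_o = 1.548 × 4.2 = 6.50 cm. The image is virtual, upright and enlarged, on the same side as the object.

6.50 cm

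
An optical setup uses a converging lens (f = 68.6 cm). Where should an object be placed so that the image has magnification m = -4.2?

m = −d_i/d_o ⇒ d_i = −m·d_o.
1/f = 1/d_o + 1/d_i = 1/d_o − 1/(m·d_o) = (1 − 1/m)/d_o, so d_o = f(1 − 1/m) = (68.60)(1 − 1/(-4.2)) = 84.9 cm.

84.9 cm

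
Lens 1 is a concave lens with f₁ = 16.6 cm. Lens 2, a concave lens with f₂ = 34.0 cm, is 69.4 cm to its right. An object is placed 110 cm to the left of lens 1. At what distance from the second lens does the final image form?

24.2 cm

Lens 1 is diverging, so f₁ = −16.6 cm.
Lens 1: 1/d_i1 = 1/f₁ − 1/d_o1 = 1/(-16.6) − 1/(110) = -0.06933, so d_i1 = -14.42 cm.
The intermediate image is 14.42 cm to the left of lens 1 (virtual), which is 69.4 − (-14.42) = 83.82 cm to the left of lens 2, so d_o2 = +83.82 cm.
Lens 2 is diverging, so f₂ = −34.0 cm.
Lens 2: 1/d_i2 = 1/f₂ − 1/d_o2 = 1/(-34.0) − 1/(83.82) = -0.04134, so d_i2 = -24.2 cm.
The final image is virtual, 24.2 cm to the left of lens 2 (overall magnification ≈ 0.038).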